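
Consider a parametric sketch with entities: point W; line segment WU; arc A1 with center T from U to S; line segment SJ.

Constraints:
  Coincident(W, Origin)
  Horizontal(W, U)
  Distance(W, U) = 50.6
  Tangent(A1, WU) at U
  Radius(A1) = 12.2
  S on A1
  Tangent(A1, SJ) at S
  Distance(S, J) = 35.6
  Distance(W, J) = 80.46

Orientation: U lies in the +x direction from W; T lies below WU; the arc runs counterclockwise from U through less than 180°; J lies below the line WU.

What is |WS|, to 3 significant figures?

46.3

W is at the origin; WU is horizontal with |WU| = 50.6 and U on the +x side, so U = (50.6, 0.00). Tangency of A1 to WU means the radius TU is perpendicular to WU, so T = U + (0, -12.2) = (50.6, -12.2). Since TS ⟂ SJ (tangency), |TJ| = √(12.2² + 35.6²) = 37.6 regardless of where S sits on A1. So J lies on both circle(W, 80.46) and circle(T, 37.6); the below-WU intersection is J = (65.5, -46.8). S is the foot of the tangent from J: S = (41.6, -20.4).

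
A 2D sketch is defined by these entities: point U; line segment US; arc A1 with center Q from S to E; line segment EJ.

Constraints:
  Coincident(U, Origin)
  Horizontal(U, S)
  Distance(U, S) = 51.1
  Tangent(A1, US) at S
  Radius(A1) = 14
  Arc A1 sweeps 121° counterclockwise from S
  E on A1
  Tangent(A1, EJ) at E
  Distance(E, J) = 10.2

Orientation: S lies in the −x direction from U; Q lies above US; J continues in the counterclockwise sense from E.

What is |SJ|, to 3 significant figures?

30.7

U is at the origin; U and S share the same y with |US| = 51.1 and S on the −x side, so S = (-51.1, 0.00). The tangent condition forces QS to be normal to US, so Q = S + (0, 14) = (-51.1, 14.0). On A1, S sits at bearing -90° from Q; a 121° counterclockwise sweep puts E at bearing 31°, so E = Q + 14.0·(cos 31°, sin 31°) = (-39.1, 21.2). Tangency of A1 to EJ means the radius QE is perpendicular to EJ, so EJ runs along (−sin 31°, cos 31°); with |EJ| = 10.2, J = (-44.4, 30.0). Then |SJ| = |J − S| = 30.7.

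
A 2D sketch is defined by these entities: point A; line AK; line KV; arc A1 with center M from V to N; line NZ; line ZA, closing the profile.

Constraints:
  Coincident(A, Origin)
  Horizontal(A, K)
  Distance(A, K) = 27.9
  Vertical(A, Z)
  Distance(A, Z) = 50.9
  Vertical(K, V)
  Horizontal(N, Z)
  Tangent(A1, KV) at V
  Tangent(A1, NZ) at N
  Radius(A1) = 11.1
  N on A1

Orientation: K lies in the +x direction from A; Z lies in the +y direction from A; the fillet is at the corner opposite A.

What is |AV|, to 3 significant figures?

48.6

A is at the origin; AK is horizontal with |AK| = 27.9 and K on the +x side, so K = (27.9, 0.00). A and Z share the same x with |AZ| = 50.9 and Z on the +y side, so Z = (0.00, 50.9). The virtual corner opposite A is at (27.9, 50.9). A1 meets KV tangentially, so MV is at right angles to KV and since A1 is tangent to NZ there, MN ⟂ NZ, with radius 11.1, so the center M sits 11.1 in from both sides at M = (16.8, 39.8). That places the tangent points at V = (27.9, 39.8) on KV and N = (16.8, 50.9) on NZ. Then |AV| = |V − A| = 48.6.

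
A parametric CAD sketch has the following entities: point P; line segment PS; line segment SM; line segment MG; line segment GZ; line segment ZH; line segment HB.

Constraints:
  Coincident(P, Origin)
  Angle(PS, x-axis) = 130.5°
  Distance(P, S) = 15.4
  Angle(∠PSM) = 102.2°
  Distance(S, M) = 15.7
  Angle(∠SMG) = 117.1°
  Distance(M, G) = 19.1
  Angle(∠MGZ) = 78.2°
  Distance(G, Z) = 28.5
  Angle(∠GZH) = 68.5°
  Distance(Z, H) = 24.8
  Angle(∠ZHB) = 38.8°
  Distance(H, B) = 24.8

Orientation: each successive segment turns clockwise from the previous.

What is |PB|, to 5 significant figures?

17.182

P is at the origin; PS runs at 130.5° with length 15.4, so S = (-10.001, 11.710). ∠PSM = 102.2° gives SM at 52.700° from the x-axis; with |SM| = 15.7, M = (-0.48748, 24.199). ∠SMG = 117.1° gives MG at -10.200° from the x-axis; with |MG| = 19.1, G = (18.311, 20.817). ∠MGZ = 78.2° gives GZ at -112.00° from the x-axis; with |GZ| = 28.5, Z = (7.6344, -5.6079). ∠GZH = 68.5° gives ZH at 136.50° from the x-axis; with |ZH| = 24.8, H = (-10.355, 11.463). ∠ZHB = 38.8° gives HB at -4.7000° from the x-axis; with |HB| = 24.8, B = (14.362, 9.4312). Then |PB| = |B − P| = 17.182.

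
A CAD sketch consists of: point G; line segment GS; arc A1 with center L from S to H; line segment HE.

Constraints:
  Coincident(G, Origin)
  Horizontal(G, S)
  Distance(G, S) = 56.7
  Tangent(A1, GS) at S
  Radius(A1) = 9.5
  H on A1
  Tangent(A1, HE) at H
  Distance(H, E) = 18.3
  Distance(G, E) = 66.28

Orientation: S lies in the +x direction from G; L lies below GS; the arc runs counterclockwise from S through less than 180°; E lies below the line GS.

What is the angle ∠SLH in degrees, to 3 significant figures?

124°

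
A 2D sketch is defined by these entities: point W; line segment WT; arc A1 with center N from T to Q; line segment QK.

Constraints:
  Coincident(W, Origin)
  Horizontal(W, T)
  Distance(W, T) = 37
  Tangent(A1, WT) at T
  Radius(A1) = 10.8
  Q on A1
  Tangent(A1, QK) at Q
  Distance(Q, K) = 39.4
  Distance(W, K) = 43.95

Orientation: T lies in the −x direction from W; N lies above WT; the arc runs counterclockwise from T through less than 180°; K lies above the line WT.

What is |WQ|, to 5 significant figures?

27.873

Checks: |NQ| = 10.80 ✓; ∠(NQ, QK) = 90.00° ✓; |QK| = 39.40 ✓; |WK| = 43.95 ✓.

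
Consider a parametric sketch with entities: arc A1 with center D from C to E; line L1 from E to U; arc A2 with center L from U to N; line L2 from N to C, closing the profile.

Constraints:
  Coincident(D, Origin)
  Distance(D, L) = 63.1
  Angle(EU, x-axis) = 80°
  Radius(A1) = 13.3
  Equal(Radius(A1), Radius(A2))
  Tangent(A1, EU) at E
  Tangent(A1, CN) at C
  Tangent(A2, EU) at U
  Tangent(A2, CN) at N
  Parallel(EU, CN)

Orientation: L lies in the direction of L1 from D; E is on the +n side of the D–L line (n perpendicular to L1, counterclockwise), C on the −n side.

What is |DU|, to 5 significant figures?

64.486

Tangency of A1 to both parallel lines with radius 13.3 puts E and C at D ± 13.3·n: E = (-13.098, 2.3095), C = (13.098, -2.3095). Equal radii place U and N the same way about L: U = L + 13.3·n = (-2.1407, 64.451), N = L − 13.3·n = (24.055, 59.832). Then |DU| = |U − D| = 64.486.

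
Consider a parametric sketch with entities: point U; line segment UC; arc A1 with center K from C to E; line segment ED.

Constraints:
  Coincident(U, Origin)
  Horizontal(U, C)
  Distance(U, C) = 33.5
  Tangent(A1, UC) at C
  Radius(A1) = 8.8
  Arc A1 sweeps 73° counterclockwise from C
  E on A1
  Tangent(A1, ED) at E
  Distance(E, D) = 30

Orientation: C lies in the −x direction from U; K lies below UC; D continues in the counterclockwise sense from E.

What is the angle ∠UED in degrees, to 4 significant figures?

115.5°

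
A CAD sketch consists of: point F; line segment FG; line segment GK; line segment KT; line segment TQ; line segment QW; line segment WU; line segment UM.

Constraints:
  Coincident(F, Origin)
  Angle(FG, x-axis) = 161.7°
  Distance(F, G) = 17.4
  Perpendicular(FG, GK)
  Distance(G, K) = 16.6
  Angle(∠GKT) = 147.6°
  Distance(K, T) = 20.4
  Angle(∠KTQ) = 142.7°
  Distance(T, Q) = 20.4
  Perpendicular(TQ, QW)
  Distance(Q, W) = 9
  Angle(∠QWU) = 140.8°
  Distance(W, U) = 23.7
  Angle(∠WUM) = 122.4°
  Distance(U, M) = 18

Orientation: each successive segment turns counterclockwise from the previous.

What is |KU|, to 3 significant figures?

26.3

F is at the origin; FG runs at 161.7° with length 17.4, so G = (-16.5, 5.46). FG ⟂ GK, so GK runs at -108°; with |GK| = 16.6, K = (-21.7, -10.3). ∠GKT = 147.6° gives KT at -75.9° from the x-axis; with |KT| = 20.4, T = (-16.8, -30.1). ∠KTQ = 142.7° gives TQ at -38.6° from the x-axis; with |TQ| = 20.4, Q = (-0.820, -42.8). The perpendicularity gives QW at right angles to TQ, so QW runs at 51.4°; with |QW| = 9.0, W = (4.80, -35.8). ∠QWU = 140.8° gives WU at 90.6° from the x-axis; with |WU| = 23.7, U = (4.55, -12.1). Then |KU| = |U − K| = 26.3.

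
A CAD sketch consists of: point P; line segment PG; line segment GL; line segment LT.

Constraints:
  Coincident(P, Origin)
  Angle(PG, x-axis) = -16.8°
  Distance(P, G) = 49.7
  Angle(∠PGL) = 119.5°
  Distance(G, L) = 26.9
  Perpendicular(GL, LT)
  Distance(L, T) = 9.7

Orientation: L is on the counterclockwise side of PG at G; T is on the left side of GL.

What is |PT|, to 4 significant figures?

61.36

P is at the origin; PG runs at -16.8° with length 49.7, so G = 49.7·(cos -16.8°, sin -16.8°) = (47.58, -14.36). ∠PGL = 119.5°, so GL runs at -16.8° + (180° − 119.5°) = 43.70° from the x-axis; with |GL| = 26.9, L = G + 26.9·(cos 43.70°, sin 43.70°) = (67.03, 4.220). The perpendicularity gives LT at right angles to GL; with |LT| = 9.7 on the left of GL, T = L + 9.7·(-0.6909, 0.7230) = (60.33, 11.23). Then |PT| = |T − P| = 61.36.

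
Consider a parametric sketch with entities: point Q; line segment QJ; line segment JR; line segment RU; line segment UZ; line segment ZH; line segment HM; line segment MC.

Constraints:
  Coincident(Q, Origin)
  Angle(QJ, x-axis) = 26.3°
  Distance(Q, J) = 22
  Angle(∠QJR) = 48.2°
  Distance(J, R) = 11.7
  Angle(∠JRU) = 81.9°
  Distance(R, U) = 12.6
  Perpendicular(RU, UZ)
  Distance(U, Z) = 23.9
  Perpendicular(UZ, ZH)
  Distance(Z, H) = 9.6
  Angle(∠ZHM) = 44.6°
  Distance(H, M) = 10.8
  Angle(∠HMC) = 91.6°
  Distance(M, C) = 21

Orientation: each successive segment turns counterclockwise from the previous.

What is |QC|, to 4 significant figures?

37.46

∠ZHM = 44.6° gives HM at -148.4° from the x-axis; with |HM| = 10.8, M = (22.16, -0.1619). ∠HMC = 91.6° gives MC at -60.00° from the x-axis; with |MC| = 21.0, C = (32.66, -18.35). Then |QC| = |C − Q| = 37.46.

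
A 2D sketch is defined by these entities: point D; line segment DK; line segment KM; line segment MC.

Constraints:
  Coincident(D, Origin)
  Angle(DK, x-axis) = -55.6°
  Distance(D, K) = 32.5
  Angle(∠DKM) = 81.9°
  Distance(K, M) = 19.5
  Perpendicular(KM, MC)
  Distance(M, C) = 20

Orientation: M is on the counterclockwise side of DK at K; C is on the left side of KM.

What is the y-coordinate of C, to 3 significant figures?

1.10

D is at the origin; DK runs at -55.6° with length 32.5, so K = 32.5·(cos -55.6°, sin -55.6°) = (18.4, -26.8). ∠DKM = 81.9°, so KM runs at -55.6° + (180° − 81.9°) = 42.5° from the x-axis; with |KM| = 19.5, M = K + 19.5·(cos 42.5°, sin 42.5°) = (32.7, -13.6). The perpendicularity gives MC at right angles to KM; with |MC| = 20.0 on the left of KM, C = M + 20.0·(-0.676, 0.737) = (19.2, 1.10). So C.y = 1.10.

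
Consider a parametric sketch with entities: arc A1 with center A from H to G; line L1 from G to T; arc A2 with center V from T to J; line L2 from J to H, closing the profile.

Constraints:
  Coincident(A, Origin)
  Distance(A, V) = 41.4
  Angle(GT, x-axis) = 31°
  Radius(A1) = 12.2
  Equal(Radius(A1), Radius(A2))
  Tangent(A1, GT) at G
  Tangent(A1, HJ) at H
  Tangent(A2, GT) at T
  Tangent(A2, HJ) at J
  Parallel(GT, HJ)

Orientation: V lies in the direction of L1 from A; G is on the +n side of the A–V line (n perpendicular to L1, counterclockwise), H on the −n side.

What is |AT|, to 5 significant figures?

43.160

The slot axis is L1's direction at 31.0°, so u = (cos 31.0°, sin 31.0°) = (0.85717, 0.51504) and n = (−sin 31.0°, cos 31.0°) = (-0.51504, 0.85717). A is at the origin and V lies 41.4 along u from A, so V = 41.4·u = (35.487, 21.323). Tangency of A1 to both parallel lines with radius 12.2 puts G and H at A ± 12.2·n: G = (-6.2835, 10.457), H = (6.2835, -10.457). Equal radii place T and J the same way about V: T = V + 12.2·n = (29.203, 31.780), J = V − 12.2·n = (41.770, 10.865). Then |AT| = |T − A| = 43.160.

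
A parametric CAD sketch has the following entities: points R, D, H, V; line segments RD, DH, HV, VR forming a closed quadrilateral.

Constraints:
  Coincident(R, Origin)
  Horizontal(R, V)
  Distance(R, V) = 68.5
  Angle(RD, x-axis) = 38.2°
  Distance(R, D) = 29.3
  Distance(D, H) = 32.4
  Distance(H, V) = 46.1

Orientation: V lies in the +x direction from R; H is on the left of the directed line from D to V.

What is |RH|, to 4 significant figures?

61.63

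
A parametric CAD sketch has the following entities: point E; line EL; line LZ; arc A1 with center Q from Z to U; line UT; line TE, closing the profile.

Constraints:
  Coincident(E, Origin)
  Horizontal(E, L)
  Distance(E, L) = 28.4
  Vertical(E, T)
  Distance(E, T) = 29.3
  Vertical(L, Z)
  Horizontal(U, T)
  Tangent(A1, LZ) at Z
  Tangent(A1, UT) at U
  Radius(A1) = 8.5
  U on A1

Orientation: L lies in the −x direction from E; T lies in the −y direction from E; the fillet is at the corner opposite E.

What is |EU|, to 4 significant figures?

35.42

E is at the origin; EL is horizontal with |EL| = 28.4 and L on the −x side, so L = (-28.40, 0.000). ET is vertical with |ET| = 29.3 and T on the −y side, so T = (0.000, -29.30). The virtual corner opposite E is at (-28.40, -29.30). A1 meets LZ tangentially, so QZ is at right angles to LZ and tangency of A1 to UT means the radius QU is perpendicular to UT, with radius 8.5, so the center Q sits 8.5 in from both sides at Q = (-19.90, -20.80). That places the tangent points at Z = (-28.40, -20.80) on LZ and U = (-19.90, -29.30) on UT. Then |EU| = |U − E| = 35.42.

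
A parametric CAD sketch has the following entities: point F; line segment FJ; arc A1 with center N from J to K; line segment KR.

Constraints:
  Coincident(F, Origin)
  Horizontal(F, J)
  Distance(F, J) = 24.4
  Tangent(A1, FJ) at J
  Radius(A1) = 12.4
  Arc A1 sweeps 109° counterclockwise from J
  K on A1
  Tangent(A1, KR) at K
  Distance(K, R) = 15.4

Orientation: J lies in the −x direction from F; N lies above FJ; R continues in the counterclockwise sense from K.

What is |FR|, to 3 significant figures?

35.7

F is at the origin; FJ is horizontal with |FJ| = 24.4 and J on the −x side, so J = (-24.4, 0.00). The tangent condition forces NJ to be normal to FJ, so N = J + (0, 12.4) = (-24.4, 12.4). On A1, J sits at bearing -90° from N; a 109° counterclockwise sweep puts K at bearing 19°, so K = N + 12.4·(cos 19°, sin 19°) = (-12.7, 16.4). The tangent condition forces NK to be normal to KR, so KR runs along (−sin 19°, cos 19°); with |KR| = 15.4, R = (-17.7, 31.0). Then |FR| = |R − F| = 35.7.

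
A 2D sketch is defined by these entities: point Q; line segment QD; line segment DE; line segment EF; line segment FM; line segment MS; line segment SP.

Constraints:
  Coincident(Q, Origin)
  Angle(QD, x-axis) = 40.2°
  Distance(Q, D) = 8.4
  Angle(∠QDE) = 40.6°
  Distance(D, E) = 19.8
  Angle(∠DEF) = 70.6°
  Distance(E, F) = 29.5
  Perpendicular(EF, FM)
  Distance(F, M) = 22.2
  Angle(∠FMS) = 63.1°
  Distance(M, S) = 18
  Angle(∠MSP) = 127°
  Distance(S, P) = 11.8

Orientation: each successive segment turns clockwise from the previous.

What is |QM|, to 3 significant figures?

22.9

∠DEF = 70.6° gives EF at 151° from the x-axis; with |EF| = 29.5, F = (-22.7, -0.00204). EF ⟂ FM, so FM runs at 61.4°; with |FM| = 22.2, M = (-12.0, 19.5). Then |QM| = |M − Q| = 22.9.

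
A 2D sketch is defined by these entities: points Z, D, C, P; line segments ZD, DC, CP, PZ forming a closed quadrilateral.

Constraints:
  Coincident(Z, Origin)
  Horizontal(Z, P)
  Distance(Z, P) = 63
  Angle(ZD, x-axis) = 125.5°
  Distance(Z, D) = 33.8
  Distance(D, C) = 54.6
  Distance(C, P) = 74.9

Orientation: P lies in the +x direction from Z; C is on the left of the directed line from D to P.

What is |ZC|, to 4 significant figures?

66.52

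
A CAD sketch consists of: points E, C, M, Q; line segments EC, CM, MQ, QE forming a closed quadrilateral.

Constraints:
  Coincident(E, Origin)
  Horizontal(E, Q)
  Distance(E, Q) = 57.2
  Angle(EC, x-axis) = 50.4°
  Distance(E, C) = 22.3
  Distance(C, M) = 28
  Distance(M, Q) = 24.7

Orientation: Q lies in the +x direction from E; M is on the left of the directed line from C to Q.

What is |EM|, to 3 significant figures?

46.4

Checks: |CM| = 28.00 ✓; |MQ| = 24.70 ✓.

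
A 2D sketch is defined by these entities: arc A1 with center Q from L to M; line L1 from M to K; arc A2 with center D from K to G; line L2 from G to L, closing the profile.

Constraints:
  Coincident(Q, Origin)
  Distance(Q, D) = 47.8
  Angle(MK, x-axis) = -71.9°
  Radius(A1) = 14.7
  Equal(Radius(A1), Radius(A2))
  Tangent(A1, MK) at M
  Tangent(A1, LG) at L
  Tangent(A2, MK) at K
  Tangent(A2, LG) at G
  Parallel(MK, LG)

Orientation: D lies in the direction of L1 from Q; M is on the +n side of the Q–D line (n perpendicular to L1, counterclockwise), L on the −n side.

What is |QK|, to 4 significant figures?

50.01

The slot axis is L1's direction at -71.9°, so u = (cos -71.9°, sin -71.9°) = (0.3107, -0.9505) and n = (−sin -71.9°, cos -71.9°) = (0.9505, 0.3107). Q is at the origin and D lies 47.8 along u from Q, so D = 47.8·u = (14.85, -45.43). Tangency of A1 to both parallel lines with radius 14.7 puts M and L at Q ± 14.7·n: M = (13.97, 4.567), L = (-13.97, -4.567). Equal radii place K and G the same way about D: K = D + 14.7·n = (28.82, -40.87), G = D − 14.7·n = (0.8778, -50.00). Then |QK| = |K − Q| = 50.01.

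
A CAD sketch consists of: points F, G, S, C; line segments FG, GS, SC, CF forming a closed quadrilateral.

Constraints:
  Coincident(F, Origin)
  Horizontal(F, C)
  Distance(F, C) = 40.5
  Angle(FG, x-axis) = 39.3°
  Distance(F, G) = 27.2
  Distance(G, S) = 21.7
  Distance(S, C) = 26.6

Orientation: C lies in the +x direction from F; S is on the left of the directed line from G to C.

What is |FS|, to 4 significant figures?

48.55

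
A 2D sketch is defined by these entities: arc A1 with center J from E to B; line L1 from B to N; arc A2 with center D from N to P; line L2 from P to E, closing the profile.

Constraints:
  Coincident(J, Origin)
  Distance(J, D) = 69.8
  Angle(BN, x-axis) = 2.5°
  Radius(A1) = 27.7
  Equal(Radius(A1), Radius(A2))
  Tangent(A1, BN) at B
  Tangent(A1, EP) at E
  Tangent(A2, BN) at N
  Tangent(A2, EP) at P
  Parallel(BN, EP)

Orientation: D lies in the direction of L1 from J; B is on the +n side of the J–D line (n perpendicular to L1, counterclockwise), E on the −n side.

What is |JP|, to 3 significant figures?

75.1

Tangency of A1 to both parallel lines with radius 27.7 puts B and E at J ± 27.7·n: B = (-1.21, 27.7), E = (1.21, -27.7). Equal radii place N and P the same way about D: N = D + 27.7·n = (68.5, 30.7), P = D − 27.7·n = (70.9, -24.6). Then |JP| = |P − J| = 75.1.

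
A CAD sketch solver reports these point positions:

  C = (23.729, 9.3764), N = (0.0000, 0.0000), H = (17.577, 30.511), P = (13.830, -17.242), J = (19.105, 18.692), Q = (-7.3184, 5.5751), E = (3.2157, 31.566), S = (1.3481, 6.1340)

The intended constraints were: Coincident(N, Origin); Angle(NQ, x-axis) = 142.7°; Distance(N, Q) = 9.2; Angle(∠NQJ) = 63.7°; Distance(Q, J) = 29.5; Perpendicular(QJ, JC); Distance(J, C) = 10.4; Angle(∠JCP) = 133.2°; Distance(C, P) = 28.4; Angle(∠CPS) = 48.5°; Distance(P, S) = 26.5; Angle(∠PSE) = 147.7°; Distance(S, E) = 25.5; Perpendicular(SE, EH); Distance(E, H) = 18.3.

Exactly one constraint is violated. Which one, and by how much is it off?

Distance(E, H) = 18.3 — off by 3.90.

N = (0.00, 0.00) ✓; NQ at 142.7° ✓; |NQ| = 9.200 ✓; ∠NQJ = 63.70° ✓; |QJ| = 29.50 ✓; ∠(QJ, JC) = 90.00° ✓; |JC| = 10.40 ✓; ∠JCP = 133.2° ✓; |CP| = 28.40 ✓; ∠CPS = 48.50° ✓; |PS| = 26.50 ✓; ∠PSE = 147.7° ✓; |SE| = 25.50 ✓; ∠(SE, EH) = 90.00° ✓; |EH| = 14.40 ✗.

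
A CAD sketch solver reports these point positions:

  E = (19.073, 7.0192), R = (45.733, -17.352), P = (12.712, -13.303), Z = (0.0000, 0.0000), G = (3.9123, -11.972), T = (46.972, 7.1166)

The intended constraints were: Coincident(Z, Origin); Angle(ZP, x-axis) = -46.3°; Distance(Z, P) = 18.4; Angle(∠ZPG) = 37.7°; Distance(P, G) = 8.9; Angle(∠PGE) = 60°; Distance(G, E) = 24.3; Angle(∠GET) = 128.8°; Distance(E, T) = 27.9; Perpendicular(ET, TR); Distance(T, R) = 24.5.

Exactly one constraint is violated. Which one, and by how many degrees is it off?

Perpendicular(ET, TR) — off by 3.10°.

Z = (0.00, 0.00) ✓; ZP at -46.30° ✓; |ZP| = 18.40 ✓; ∠ZPG = 37.70° ✓; |PG| = 8.900 ✓; ∠PGE = 60.00° ✓; |GE| = 24.30 ✓; ∠GET = 128.8° ✓; |ET| = 27.90 ✓; ∠(ET, TR) = 93.10° ✗; |TR| = 24.50 ✓.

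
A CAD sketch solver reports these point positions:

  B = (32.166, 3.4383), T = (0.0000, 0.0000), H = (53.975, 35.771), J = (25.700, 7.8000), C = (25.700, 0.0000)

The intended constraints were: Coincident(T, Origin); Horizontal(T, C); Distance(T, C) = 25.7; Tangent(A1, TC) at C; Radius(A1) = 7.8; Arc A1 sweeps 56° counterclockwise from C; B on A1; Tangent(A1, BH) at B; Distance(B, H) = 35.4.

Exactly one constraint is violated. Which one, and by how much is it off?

Distance(B, H) = 35.4 — off by 3.60.

T = (0.00, 0.00) ✓; T.y = 0.00, C.y = 0.00 ✓; |TC| = 25.70 ✓; ∠(JC, CT) = 90.00° ✓; |JC| = 7.800 ✓; bearing(J→B) − bearing(J→C) = 56.00° ✓; |JB| = 7.800 ✓; ∠(JB, BH) = 90.00° ✓; |BH| = 39.00 ✗.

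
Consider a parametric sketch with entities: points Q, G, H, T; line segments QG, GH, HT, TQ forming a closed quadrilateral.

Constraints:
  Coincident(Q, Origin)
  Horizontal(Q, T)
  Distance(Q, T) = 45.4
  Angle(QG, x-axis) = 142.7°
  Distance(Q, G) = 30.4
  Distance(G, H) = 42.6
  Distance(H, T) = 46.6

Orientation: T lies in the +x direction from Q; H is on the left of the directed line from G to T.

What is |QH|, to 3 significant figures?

38.3

Checks: Q.y = 0.00, T.y = 0.00 ✓; |GH| = 42.60 ✓; |HT| = 46.60 ✓.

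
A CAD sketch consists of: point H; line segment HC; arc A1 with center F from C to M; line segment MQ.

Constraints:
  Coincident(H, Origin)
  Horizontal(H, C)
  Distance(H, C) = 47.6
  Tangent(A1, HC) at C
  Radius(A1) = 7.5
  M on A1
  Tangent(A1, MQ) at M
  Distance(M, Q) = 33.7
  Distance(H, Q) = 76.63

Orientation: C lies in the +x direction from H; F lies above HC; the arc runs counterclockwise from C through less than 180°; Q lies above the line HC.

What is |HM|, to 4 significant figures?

54.66

H is at the origin; HC is horizontal with |HC| = 47.6 and C on the +x side, so C = (47.60, 0.000). The tangent condition forces FC to be normal to HC, so F = C + (0, 7.5) = (47.60, 7.500). Since FM ⟂ MQ (tangency), |FQ| = √(7.5² + 33.7²) = 34.52 regardless of where M sits on A1. So Q lies on both circle(H, 76.63) and circle(F, 34.52); the above-HC intersection is Q = (67.98, 35.37). M is the foot of the tangent from Q: M = (54.47, 4.494).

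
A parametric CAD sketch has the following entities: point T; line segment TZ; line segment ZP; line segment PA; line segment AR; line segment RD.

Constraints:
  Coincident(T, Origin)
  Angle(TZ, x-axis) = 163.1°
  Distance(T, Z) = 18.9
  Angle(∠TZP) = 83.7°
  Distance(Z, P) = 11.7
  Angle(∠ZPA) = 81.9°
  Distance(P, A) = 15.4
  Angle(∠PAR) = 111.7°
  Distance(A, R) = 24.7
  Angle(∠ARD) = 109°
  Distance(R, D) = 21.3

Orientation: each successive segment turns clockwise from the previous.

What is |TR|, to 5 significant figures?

16.706

T is at the origin; TZ runs at 163.1° with length 18.9, so Z = (-18.084, 5.4943). ∠TZP = 83.7° gives ZP at 66.800° from the x-axis; with |ZP| = 11.7, P = (-13.475, 16.248). ∠ZPA = 81.9° gives PA at -31.300° from the x-axis; with |PA| = 15.4, A = (-0.31599, 8.2476). ∠PAR = 111.7° gives AR at -99.600° from the x-axis; with |AR| = 24.7, R = (-4.4352, -16.107). Then |TR| = |R − T| = 16.706.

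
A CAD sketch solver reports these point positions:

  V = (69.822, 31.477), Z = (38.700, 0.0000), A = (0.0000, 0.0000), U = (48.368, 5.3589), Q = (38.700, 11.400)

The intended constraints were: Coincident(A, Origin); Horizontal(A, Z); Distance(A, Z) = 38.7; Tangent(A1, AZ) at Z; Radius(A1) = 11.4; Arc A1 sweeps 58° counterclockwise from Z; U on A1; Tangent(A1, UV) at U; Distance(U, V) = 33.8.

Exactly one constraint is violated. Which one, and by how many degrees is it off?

Tangent(A1, UV) at U — off by 7.40°.

A = (0.00, 0.00) ✓; A.y = 0.00, Z.y = 0.00 ✓; |AZ| = 38.70 ✓; ∠(QZ, ZA) = 90.00° ✓; |QZ| = 11.40 ✓; bearing(Q→U) − bearing(Q→Z) = 58.00° ✓; |QU| = 11.40 ✓; ∠(QU, UV) = 97.40° ✗; |UV| = 33.80 ✓.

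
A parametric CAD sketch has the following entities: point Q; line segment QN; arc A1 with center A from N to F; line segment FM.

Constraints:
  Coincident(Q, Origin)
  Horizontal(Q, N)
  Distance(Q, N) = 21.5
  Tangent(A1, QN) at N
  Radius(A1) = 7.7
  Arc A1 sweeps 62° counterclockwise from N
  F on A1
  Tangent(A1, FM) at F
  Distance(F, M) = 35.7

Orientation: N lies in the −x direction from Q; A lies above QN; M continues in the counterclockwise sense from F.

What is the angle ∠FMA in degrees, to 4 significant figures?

12.17°

Q is at the origin; Q and N share the same y with |QN| = 21.5 and N on the −x side, so N = (-21.50, 0.000). A1 meets QN tangentially, so AN is at right angles to QN, so A = N + (0, 7.7) = (-21.50, 7.700). On A1, N sits at bearing -90° from A; a 62° counterclockwise sweep puts F at bearing -28°, so F = A + 7.7·(cos -28°, sin -28°) = (-14.70, 4.085). Since A1 is tangent to FM there, AF ⟂ FM, so FM runs along (−sin -28°, cos -28°); with |FM| = 35.7, M = (2.059, 35.61). Then cos ∠FMA = MF·MA / (|MF||MA|), giving 12.17°.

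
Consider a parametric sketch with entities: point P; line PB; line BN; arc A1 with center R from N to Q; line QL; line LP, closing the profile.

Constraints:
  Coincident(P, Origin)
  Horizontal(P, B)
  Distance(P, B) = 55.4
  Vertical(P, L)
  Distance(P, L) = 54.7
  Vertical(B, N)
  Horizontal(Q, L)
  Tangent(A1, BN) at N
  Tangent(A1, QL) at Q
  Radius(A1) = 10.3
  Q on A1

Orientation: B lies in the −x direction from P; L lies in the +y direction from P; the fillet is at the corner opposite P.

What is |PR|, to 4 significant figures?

63.29

P and L share the same x with |PL| = 54.7 and L on the +y side, so L = (0.000, 54.70). The virtual corner opposite P is at (-55.40, 54.70). Since A1 is tangent to BN there, RN ⟂ BN and tangency of A1 to QL means the radius RQ is perpendicular to QL, with radius 10.3, so the center R sits 10.3 in from both sides at R = (-45.10, 44.40). Then |PR| = |R − P| = 63.29.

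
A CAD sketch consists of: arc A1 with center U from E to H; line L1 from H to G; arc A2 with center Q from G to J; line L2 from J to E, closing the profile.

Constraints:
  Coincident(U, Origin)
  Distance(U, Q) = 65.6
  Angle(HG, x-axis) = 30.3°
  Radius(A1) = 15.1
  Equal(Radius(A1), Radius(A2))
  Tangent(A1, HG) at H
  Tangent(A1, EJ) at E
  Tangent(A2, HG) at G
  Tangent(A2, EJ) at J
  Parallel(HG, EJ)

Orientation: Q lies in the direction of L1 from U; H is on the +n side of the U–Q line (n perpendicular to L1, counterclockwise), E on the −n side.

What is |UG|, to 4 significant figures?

67.32

The slot axis is L1's direction at 30.3°, so u = (cos 30.3°, sin 30.3°) = (0.8634, 0.5045) and n = (−sin 30.3°, cos 30.3°) = (-0.5045, 0.8634). U is at the origin and Q lies 65.6 along u from U, so Q = 65.6·u = (56.64, 33.10). Tangency of A1 to both parallel lines with radius 15.1 puts H and E at U ± 15.1·n: H = (-7.618, 13.04), E = (7.618, -13.04). Equal radii place G and J the same way about Q: G = Q + 15.1·n = (49.02, 46.13), J = Q − 15.1·n = (64.26, 20.06). Then |UG| = |G − U| = 67.32.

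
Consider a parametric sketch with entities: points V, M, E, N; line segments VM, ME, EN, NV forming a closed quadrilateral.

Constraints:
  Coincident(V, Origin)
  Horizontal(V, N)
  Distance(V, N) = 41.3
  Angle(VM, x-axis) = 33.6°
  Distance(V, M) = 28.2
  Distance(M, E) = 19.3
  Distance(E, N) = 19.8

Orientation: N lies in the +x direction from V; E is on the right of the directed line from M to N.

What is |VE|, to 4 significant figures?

22.13

Checks: |ME| = 19.30 ✓; |EN| = 19.80 ✓.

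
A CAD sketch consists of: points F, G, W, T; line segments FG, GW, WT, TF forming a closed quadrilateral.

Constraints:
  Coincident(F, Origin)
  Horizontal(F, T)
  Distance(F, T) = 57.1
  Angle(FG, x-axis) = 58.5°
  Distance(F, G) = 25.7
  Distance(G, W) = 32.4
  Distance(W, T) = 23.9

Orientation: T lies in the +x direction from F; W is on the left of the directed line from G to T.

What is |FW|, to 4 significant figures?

50.43

Checks: |GW| = 32.40 ✓; |WT| = 23.90 ✓.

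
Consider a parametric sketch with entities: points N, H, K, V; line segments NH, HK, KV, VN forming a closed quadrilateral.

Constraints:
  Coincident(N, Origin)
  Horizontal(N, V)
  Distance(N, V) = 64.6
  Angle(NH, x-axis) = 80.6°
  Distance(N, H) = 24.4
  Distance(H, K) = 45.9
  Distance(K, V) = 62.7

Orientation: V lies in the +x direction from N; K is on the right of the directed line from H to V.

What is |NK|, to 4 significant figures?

22.55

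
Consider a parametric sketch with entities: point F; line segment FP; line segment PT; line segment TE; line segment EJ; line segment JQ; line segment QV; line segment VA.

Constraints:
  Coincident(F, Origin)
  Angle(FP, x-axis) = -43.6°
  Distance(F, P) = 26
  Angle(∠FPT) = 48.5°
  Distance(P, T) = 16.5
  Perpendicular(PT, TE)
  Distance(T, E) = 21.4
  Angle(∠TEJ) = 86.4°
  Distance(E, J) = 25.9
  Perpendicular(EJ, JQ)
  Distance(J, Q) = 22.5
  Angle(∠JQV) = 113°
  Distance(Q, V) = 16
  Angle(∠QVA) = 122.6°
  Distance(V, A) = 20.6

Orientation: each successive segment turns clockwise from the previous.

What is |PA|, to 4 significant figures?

23.85

F is at the origin; FP runs at -43.6° with length 26.0, so P = (18.83, -17.93). ∠FPT = 48.5° gives PT at -175.1° from the x-axis; with |PT| = 16.5, T = (2.389, -19.34). The perpendicularity gives TE at right angles to PT, so TE runs at 94.90°; with |TE| = 21.4, E = (0.5608, 1.982). ∠TEJ = 86.4° gives EJ at 1.300° from the x-axis; with |EJ| = 25.9, J = (26.45, 2.570). EJ ⟂ JQ, so JQ runs at -88.70°; with |JQ| = 22.5, Q = (26.96, -19.92). ∠JQV = 113.0° gives QV at -155.7° from the x-axis; with |QV| = 16.0, V = (12.38, -26.51). ∠QVA = 122.6° gives VA at 146.9° from the x-axis; with |VA| = 20.6, A = (-4.875, -15.26). Then |PA| = |A − P| = 23.85.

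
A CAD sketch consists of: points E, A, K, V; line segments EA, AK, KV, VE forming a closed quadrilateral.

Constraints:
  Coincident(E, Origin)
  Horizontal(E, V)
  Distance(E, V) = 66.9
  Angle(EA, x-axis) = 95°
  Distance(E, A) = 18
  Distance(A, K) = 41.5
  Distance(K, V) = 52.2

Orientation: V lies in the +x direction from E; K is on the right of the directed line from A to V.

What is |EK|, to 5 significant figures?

25.969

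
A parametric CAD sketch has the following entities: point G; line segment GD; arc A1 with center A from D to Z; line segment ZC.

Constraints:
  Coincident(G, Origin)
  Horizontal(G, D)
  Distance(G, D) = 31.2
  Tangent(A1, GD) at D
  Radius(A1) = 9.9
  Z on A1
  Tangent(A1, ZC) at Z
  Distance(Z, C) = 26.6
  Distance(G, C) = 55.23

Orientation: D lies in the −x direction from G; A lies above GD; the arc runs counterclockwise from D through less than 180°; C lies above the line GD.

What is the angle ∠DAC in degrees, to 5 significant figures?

158.45°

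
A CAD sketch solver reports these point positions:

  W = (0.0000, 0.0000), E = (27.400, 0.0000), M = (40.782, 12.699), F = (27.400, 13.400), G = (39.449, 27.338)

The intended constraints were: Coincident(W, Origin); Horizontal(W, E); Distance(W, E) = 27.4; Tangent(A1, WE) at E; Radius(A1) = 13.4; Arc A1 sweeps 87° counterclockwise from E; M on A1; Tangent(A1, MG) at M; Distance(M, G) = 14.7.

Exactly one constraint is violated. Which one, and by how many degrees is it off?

Tangent(A1, MG) at M — off by 8.20°.

W = (0.00, 0.00) ✓; W.y = 0.00, E.y = 0.00 ✓; |WE| = 27.40 ✓; ∠(FE, EW) = 90.00° ✓; |FE| = 13.40 ✓; bearing(F→M) − bearing(F→E) = 87.00° ✓; |FM| = 13.40 ✓; ∠(FM, MG) = 81.80° ✗; |MG| = 14.70 ✓.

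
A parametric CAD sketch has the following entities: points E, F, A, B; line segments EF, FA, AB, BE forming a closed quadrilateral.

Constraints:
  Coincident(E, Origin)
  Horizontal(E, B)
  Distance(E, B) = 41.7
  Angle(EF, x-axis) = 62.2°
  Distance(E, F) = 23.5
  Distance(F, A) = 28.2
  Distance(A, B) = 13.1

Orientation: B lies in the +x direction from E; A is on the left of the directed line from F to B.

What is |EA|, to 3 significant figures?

39.9

Checks: EF at 62.20° ✓; |FA| = 28.20 ✓; |AB| = 13.10 ✓.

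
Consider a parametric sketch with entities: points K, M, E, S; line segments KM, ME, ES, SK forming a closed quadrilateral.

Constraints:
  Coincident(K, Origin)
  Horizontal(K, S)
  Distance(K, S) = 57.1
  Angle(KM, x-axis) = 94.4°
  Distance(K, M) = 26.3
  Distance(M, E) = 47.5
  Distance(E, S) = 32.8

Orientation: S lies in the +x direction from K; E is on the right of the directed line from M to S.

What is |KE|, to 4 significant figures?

28.99

K is at the origin; KS is horizontal with |KS| = 57.1 and S in +x, so S = (57.1, 0). KM runs at 94.4° with |KM| = 26.3, so M = (-2.018, 26.22). E is determined by |ME| = 47.5 and |ES| = 32.8 together: it lies at the intersection of circle(M, 47.5) and circle(S, 32.8). With |MS| = 64.67, the foot of the radical line on MS is 41.46 from M and the perpendicular offset is √(47.5² − 41.46²) = 23.18. Taking the right-of-MS solution: E = (26.49, -11.77).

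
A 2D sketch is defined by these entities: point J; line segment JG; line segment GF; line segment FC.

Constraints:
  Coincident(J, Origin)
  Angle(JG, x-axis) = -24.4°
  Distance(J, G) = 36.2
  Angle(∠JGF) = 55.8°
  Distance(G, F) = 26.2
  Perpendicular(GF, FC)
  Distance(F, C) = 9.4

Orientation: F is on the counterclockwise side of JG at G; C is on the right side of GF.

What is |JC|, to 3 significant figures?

39.8

∠JGF = 55.8°, so GF runs at -24.4° + (180° − 55.8°) = 99.8° from the x-axis; with |GF| = 26.2, F = G + 26.2·(cos 99.8°, sin 99.8°) = (28.5, 10.9). GF ⟂ FC; with |FC| = 9.4 on the right of GF, C = F + 9.4·(0.985, 0.170) = (37.8, 12.5). Then |JC| = |C − J| = 39.8.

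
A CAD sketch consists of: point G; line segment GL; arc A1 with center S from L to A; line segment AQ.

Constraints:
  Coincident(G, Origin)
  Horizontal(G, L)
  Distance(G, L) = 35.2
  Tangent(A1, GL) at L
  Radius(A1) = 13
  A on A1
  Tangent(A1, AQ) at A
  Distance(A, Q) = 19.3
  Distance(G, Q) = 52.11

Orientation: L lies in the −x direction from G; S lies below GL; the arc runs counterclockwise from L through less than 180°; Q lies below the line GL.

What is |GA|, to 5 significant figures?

50.431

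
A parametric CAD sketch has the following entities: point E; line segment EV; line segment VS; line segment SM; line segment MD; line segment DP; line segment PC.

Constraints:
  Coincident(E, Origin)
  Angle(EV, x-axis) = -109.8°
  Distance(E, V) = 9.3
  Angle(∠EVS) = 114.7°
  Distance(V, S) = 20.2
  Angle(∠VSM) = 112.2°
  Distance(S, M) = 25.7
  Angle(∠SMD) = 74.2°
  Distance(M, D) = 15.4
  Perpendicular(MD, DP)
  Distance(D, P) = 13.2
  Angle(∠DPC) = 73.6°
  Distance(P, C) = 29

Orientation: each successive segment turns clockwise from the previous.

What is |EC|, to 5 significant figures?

46.457

E is at the origin; EV runs at -109.8° with length 9.3, so V = (-3.1503, -8.7502). ∠EVS = 114.7° gives VS at -175.10° from the x-axis; with |VS| = 20.2, S = (-23.276, -10.476). ∠VSM = 112.2° gives SM at 117.10° from the x-axis; with |SM| = 25.7, M = (-34.984, 12.403). ∠SMD = 74.2° gives MD at 11.300° from the x-axis; with |MD| = 15.4, D = (-19.882, 15.420). MD is perpendicular to DP, so DP runs at -78.700°; with |DP| = 13.2, P = (-17.296, 2.4763). ∠DPC = 73.6° gives PC at 174.90° from the x-axis; with |PC| = 29.0, C = (-46.181, 5.0542). Then |EC| = |C − E| = 46.457.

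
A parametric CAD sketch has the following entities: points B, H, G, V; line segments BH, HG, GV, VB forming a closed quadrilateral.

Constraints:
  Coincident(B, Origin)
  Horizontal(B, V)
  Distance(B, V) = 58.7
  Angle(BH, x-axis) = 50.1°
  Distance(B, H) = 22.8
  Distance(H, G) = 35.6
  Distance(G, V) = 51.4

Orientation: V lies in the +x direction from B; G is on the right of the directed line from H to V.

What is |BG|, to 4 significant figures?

20.73

Checks: |HG| = 35.60 ✓; |GV| = 51.40 ✓.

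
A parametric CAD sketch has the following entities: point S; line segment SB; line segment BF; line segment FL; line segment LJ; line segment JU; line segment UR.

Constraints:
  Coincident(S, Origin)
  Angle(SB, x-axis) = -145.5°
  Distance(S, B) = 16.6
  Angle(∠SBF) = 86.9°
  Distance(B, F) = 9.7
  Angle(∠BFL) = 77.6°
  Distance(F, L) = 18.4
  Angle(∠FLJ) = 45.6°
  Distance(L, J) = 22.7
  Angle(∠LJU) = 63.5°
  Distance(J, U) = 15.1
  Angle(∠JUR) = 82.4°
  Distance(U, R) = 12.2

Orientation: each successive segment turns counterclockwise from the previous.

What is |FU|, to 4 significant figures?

3.110

∠FLJ = 45.6° gives LJ at -175.6° from the x-axis; with |LJ| = 22.7, J = (-18.57, -4.734). ∠LJU = 63.5° gives JU at -59.10° from the x-axis; with |JU| = 15.1, U = (-10.81, -17.69). Then |FU| = |U − F| = 3.110.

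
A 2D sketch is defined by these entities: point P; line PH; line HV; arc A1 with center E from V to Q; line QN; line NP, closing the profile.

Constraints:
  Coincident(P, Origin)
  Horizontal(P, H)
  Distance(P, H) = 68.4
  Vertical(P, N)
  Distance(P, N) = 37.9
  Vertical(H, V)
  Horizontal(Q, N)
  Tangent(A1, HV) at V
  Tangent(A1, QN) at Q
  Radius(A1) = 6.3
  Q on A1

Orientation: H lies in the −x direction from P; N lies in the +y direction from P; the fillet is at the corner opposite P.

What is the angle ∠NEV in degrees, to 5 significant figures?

174.21°

P is at the origin; P and H share the same y with |PH| = 68.4 and H on the −x side, so H = (-68.400, 0.0000). P and N share the same x with |PN| = 37.9 and N on the +y side, so N = (0.0000, 37.900). The virtual corner opposite P is at (-68.400, 37.900). Tangency of A1 to HV means the radius EV is perpendicular to HV and A1 meets QN tangentially, so EQ is at right angles to QN, with radius 6.3, so the center E sits 6.3 in from both sides at E = (-62.100, 31.600). That places the tangent points at V = (-68.400, 31.600) on HV and Q = (-62.100, 37.900) on QN. Then cos ∠NEV = EN·EV / (|EN||EV|), giving 174.21°.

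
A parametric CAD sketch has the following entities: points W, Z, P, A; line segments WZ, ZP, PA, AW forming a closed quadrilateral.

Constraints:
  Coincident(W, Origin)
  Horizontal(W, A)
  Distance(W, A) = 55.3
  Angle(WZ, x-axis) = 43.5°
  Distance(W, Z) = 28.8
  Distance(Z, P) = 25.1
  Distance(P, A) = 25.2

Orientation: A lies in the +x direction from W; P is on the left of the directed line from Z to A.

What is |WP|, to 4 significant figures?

51.35

Checks: |ZP| = 25.10 ✓; |PA| = 25.20 ✓.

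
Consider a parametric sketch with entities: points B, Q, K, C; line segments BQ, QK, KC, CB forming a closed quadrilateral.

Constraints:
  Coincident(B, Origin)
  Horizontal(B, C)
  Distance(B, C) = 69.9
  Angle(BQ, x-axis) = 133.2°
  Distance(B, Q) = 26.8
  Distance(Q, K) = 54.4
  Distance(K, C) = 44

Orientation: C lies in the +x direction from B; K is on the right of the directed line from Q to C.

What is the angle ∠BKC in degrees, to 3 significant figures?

146°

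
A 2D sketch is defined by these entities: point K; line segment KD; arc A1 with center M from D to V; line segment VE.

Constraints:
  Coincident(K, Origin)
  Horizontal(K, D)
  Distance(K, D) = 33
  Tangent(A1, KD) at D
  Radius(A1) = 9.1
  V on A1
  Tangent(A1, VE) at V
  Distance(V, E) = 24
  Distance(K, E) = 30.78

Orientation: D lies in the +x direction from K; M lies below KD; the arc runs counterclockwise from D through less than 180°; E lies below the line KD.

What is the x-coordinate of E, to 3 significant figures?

14.7

K is at the origin; KD is horizontal with |KD| = 33.0 and D on the +x side, so D = (33.0, 0.00). The tangent condition forces MD to be normal to KD, so M = D + (0, -9.1) = (33.0, -9.10). Since MV ⟂ VE (tangency), |ME| = √(9.1² + 24.0²) = 25.7 regardless of where V sits on A1. So E lies on both circle(K, 30.78) and circle(M, 25.7); the below-KD intersection is E = (14.7, -27.1). V is the foot of the tangent from E: V = (24.7, -5.28).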